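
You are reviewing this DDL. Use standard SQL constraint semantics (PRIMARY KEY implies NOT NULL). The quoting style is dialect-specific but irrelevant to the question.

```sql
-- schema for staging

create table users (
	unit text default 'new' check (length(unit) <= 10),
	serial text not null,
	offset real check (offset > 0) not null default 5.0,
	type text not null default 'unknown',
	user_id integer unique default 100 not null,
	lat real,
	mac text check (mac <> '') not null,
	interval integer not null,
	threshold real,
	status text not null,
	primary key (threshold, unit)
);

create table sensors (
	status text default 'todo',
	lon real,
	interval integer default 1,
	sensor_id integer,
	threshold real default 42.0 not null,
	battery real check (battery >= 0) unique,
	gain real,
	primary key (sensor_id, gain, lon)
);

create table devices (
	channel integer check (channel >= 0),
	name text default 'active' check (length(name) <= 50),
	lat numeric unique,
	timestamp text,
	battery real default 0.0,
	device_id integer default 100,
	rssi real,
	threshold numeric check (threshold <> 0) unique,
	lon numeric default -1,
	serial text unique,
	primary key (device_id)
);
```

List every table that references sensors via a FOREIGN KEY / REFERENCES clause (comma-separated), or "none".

No REFERENCES clause anywhere in the schema names sensors.

none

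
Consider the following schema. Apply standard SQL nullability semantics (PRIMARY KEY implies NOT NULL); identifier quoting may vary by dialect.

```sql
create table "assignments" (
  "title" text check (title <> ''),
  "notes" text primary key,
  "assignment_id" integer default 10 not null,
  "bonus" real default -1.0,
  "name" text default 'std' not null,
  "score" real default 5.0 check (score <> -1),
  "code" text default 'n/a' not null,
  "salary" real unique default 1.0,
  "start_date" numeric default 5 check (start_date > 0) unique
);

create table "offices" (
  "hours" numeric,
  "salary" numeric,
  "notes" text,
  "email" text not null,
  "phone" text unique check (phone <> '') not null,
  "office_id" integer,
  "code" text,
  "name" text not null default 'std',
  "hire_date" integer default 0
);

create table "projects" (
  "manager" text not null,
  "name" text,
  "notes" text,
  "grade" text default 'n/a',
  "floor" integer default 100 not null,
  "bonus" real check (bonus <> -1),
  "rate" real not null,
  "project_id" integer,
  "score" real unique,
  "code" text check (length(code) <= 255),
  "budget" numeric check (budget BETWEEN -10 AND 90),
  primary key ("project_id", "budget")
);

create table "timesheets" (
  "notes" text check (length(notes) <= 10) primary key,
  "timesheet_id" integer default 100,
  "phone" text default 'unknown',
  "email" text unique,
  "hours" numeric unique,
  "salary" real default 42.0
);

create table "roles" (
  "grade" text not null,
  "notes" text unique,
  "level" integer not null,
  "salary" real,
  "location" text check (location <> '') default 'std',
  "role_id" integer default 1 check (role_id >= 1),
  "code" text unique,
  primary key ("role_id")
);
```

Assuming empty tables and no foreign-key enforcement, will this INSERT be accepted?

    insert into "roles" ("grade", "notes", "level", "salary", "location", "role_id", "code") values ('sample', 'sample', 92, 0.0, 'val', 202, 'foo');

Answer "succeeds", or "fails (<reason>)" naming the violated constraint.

succeeds

NOT NULL columns: grade is supplied; level is supplied; role_id is supplied.
CHECK constraints: 'val' satisfies (location <> ''); 202 satisfies (role_id >= 1).
No constraint is violated.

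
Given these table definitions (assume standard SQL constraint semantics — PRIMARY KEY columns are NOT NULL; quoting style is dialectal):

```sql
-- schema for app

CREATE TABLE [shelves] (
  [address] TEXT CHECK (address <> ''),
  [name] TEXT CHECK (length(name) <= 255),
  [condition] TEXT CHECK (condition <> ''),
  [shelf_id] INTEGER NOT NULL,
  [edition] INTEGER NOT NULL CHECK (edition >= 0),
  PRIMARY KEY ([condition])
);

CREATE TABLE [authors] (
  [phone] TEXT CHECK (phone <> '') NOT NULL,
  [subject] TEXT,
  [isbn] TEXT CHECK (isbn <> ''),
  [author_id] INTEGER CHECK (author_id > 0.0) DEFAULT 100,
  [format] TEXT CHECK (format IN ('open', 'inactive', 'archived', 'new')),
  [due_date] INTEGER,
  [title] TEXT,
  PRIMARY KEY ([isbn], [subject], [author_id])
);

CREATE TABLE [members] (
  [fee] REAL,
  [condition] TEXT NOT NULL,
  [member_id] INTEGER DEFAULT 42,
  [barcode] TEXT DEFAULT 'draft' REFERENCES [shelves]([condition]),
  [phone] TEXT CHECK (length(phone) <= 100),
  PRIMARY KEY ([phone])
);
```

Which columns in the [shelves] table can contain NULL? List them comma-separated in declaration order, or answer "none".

address, name

- address: CHECK does not forbid NULL (a CHECK constraint passes when its expression is NULL) → nullable.
- name: CHECK does not forbid NULL (a CHECK constraint passes when its expression is NULL) → nullable.
- condition: part of the PRIMARY KEY, which implies NOT NULL → not nullable.
- shelf_id: declared NOT NULL → not nullable.
- edition: declared NOT NULL → not nullable.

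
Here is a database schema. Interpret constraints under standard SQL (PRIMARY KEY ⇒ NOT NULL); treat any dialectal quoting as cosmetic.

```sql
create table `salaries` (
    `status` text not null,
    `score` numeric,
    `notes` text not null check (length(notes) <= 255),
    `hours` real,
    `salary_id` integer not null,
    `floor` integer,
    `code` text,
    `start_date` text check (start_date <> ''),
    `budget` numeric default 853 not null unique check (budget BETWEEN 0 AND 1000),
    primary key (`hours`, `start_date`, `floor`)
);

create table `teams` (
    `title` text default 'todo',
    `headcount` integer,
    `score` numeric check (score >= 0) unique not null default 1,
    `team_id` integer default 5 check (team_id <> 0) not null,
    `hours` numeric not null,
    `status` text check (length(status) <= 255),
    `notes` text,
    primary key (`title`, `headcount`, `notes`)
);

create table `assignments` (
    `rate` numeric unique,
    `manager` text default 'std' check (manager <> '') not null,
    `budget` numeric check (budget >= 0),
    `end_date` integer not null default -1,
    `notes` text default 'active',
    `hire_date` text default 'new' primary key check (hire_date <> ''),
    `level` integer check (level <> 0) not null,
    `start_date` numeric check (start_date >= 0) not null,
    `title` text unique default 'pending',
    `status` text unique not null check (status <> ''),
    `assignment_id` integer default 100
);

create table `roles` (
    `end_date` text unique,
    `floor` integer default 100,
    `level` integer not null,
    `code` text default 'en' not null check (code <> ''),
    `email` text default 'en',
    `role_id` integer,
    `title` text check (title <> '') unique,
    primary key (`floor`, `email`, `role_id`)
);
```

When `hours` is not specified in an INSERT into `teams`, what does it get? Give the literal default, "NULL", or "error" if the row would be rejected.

error

hours has no DEFAULT clause.
Omitting it would insert NULL, but it is declared NOT NULL, so the INSERT fails.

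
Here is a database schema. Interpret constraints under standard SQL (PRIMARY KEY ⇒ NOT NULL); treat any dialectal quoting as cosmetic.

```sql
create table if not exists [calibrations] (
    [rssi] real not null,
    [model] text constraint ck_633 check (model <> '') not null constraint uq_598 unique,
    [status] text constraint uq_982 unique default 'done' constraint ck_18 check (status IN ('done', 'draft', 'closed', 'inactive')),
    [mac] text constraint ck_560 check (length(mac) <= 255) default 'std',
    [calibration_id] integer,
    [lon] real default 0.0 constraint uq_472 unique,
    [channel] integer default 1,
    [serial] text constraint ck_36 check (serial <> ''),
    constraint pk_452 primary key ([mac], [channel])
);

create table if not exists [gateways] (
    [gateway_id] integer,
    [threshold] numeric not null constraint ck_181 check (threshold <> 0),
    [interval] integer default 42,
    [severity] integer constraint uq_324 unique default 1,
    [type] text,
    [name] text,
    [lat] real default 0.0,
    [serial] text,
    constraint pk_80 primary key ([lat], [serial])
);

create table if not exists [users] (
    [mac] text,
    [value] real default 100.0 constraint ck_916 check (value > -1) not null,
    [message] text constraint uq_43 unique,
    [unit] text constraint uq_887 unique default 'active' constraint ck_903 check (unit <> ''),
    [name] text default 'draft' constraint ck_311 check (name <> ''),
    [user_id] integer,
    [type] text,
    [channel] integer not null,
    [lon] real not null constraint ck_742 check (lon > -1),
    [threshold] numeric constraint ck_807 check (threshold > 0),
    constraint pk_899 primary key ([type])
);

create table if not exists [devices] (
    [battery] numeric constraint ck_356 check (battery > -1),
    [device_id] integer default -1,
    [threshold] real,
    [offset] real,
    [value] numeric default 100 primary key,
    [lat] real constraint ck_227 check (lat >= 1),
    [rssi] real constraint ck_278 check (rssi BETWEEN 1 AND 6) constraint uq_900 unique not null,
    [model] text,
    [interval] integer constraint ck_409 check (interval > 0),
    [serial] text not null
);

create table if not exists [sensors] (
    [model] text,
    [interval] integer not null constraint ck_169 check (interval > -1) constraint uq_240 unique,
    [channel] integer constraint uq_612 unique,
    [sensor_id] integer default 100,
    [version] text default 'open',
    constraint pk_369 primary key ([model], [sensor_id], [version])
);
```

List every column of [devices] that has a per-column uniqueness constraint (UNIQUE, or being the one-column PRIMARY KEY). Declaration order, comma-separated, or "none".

- battery: no UNIQUE or single-column PK constraint.
- device_id: no UNIQUE or single-column PK constraint.
- threshold: no UNIQUE or single-column PK constraint.
- offset: no UNIQUE or single-column PK constraint.
- value: single-column PRIMARY KEY → unique.
- lat: no UNIQUE or single-column PK constraint.
- rssi: declared UNIQUE → unique.
- model: no UNIQUE or single-column PK constraint.
- interval: no UNIQUE or single-column PK constraint.
- serial: no UNIQUE or single-column PK constraint.

value, rssi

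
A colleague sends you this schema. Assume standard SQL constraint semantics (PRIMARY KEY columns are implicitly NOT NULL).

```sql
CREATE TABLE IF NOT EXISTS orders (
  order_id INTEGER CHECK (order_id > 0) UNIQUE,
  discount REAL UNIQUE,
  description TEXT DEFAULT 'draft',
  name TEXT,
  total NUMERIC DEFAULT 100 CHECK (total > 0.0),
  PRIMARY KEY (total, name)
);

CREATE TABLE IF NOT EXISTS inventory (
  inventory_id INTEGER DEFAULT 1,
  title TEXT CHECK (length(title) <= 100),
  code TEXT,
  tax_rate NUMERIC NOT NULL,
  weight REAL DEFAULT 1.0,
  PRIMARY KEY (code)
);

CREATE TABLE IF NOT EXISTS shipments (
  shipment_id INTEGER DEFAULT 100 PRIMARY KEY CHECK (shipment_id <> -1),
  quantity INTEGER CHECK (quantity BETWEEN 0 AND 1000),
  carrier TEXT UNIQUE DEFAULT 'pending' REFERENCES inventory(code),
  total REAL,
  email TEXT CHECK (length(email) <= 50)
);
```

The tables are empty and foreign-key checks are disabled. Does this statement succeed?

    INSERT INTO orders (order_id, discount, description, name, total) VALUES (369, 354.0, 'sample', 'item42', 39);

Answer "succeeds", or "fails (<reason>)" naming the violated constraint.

NOT NULL columns: name is supplied; total is supplied.
CHECK constraints: 369 satisfies (order_id > 0); 39 satisfies (total > 0.0).
No constraint is violated.

succeeds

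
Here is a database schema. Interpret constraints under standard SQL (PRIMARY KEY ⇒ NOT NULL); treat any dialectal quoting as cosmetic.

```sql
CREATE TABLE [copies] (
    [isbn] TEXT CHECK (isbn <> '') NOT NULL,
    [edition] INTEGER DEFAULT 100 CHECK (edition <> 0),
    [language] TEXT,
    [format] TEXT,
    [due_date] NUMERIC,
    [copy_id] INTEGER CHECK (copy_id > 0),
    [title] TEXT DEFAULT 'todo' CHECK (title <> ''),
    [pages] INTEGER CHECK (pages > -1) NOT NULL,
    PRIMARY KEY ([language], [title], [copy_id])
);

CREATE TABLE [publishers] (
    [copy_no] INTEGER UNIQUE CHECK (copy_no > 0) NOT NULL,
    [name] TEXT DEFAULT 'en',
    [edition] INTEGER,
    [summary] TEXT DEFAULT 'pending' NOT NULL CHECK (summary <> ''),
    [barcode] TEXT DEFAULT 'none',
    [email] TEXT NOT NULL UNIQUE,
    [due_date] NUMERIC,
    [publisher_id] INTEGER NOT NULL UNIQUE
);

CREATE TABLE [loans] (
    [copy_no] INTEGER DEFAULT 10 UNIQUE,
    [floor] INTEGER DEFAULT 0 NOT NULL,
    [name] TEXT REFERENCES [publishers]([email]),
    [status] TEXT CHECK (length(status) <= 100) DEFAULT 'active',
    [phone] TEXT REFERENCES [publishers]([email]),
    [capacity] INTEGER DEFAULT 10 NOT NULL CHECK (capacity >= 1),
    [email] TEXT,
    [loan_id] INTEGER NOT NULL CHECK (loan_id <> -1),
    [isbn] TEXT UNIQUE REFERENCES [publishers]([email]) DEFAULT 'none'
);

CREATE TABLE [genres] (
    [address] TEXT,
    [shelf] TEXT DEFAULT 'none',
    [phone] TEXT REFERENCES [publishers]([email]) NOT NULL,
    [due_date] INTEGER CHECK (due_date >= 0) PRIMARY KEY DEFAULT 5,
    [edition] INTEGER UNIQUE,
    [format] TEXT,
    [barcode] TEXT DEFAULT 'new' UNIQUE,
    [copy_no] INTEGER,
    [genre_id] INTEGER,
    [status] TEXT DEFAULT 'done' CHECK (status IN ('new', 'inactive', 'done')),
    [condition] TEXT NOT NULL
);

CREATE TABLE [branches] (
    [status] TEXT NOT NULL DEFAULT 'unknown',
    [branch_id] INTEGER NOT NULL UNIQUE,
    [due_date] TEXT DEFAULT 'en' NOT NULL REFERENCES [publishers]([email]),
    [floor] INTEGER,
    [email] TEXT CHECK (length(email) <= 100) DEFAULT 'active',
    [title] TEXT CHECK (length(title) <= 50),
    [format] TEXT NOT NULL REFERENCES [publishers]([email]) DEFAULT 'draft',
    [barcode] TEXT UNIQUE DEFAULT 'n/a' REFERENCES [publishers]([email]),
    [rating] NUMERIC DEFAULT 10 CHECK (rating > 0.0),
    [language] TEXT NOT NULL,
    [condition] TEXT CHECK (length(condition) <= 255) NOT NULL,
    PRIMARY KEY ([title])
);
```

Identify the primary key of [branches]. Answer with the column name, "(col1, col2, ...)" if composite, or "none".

title is declared PRIMARY KEY as a table-level PRIMARY KEY clause.

title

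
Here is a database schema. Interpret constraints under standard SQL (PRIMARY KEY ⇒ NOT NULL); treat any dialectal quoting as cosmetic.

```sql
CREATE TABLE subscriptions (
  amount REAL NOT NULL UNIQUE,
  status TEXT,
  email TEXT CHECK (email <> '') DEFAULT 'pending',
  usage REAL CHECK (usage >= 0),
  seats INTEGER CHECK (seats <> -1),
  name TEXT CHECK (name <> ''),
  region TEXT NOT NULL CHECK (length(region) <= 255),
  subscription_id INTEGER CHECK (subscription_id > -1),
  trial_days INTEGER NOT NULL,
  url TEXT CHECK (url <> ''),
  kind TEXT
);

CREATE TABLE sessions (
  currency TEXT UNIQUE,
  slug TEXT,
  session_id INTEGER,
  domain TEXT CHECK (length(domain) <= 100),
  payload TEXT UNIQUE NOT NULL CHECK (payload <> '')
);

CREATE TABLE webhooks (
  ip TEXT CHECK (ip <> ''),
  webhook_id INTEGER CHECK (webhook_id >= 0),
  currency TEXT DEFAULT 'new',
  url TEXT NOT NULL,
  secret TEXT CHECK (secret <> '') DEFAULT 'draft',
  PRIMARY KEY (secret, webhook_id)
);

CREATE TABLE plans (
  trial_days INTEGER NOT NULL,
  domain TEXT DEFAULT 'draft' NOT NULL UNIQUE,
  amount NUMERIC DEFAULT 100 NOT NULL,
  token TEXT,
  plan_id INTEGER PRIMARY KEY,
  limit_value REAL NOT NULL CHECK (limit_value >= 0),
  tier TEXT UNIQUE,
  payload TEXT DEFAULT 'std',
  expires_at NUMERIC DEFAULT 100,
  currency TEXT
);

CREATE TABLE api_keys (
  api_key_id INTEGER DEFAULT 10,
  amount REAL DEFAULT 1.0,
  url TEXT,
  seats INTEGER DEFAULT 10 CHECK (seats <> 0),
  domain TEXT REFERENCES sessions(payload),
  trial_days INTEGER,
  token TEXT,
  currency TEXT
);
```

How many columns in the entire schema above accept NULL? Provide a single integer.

subscriptions: 8 nullable (status, email, usage, seats, name, subscription_id, url, kind — PK none and explicit NOT NULL columns excluded).
sessions: 4 nullable (currency, slug, session_id, domain — PK none and explicit NOT NULL columns excluded).
webhooks: 2 nullable (ip, currency — PK (secret, webhook_id) and explicit NOT NULL columns excluded).
plans: 5 nullable (token, tier, payload, expires_at, currency — PK (plan_id) and explicit NOT NULL columns excluded).
api_keys: 8 nullable (api_key_id, amount, url, seats, domain, trial_days, token, currency — PK none and explicit NOT NULL columns excluded).
Total: 8 + 4 + 2 + 5 + 8 = 27.

27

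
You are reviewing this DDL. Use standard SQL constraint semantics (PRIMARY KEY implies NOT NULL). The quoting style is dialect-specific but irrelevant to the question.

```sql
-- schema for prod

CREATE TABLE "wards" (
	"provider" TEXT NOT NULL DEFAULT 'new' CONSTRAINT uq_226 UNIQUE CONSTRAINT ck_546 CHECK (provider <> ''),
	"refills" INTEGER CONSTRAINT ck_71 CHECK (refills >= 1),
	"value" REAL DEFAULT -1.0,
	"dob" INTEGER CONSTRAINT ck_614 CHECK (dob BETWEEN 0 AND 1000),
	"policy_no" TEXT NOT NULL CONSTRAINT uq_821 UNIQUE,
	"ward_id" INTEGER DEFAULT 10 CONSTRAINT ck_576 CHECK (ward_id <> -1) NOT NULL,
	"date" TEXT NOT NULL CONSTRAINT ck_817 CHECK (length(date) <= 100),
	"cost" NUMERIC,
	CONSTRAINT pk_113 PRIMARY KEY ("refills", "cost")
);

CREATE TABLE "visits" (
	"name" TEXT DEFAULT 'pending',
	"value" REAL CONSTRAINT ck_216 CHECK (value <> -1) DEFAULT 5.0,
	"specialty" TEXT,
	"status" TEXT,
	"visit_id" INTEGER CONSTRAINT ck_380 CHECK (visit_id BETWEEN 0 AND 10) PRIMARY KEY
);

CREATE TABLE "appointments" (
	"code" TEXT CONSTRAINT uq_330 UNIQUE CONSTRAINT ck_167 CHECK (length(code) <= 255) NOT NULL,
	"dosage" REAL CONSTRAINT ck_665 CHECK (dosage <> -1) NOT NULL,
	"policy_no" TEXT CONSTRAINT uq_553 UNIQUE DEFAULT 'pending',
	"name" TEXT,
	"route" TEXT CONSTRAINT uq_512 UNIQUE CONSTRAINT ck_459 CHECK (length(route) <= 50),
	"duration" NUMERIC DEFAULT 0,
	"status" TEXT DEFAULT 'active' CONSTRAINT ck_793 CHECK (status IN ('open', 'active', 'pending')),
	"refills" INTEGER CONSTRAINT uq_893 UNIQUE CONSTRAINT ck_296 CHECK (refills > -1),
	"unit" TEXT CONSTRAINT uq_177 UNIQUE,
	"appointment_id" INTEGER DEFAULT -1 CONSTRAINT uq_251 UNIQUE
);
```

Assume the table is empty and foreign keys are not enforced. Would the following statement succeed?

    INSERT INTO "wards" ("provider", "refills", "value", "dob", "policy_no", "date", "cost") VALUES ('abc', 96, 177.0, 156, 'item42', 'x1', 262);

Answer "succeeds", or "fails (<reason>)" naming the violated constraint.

succeeds

NOT NULL columns: cost is supplied; date is supplied; policy_no is supplied; provider is supplied; refills is supplied; ward_id defaults to 10.
CHECK constraints: 'abc' satisfies (provider <> ''); 96 satisfies (refills >= 1); 156 satisfies (dob BETWEEN 0 AND 1000); 'x1' satisfies (length(date) <= 100).
No constraint is violated.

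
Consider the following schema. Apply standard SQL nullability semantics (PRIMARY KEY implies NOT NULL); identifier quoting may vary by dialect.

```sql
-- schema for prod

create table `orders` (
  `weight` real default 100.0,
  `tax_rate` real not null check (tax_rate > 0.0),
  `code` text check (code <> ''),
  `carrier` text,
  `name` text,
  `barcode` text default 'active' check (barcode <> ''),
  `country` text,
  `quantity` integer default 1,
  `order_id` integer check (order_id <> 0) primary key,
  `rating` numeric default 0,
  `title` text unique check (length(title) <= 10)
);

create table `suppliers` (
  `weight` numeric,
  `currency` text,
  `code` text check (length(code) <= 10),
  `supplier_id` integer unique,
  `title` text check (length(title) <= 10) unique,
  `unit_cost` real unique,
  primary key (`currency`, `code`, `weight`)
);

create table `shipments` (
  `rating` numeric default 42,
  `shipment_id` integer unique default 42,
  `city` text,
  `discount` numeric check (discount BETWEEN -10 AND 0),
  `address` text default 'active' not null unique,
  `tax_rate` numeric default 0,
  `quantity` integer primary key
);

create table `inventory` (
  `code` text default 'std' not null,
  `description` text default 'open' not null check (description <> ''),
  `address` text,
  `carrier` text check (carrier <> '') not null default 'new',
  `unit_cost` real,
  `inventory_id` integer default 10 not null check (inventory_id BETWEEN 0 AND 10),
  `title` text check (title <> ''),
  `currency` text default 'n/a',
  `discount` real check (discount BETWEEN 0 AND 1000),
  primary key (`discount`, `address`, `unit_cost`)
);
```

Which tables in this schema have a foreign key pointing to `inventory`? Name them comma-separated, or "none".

none

No REFERENCES clause anywhere in the schema names inventory.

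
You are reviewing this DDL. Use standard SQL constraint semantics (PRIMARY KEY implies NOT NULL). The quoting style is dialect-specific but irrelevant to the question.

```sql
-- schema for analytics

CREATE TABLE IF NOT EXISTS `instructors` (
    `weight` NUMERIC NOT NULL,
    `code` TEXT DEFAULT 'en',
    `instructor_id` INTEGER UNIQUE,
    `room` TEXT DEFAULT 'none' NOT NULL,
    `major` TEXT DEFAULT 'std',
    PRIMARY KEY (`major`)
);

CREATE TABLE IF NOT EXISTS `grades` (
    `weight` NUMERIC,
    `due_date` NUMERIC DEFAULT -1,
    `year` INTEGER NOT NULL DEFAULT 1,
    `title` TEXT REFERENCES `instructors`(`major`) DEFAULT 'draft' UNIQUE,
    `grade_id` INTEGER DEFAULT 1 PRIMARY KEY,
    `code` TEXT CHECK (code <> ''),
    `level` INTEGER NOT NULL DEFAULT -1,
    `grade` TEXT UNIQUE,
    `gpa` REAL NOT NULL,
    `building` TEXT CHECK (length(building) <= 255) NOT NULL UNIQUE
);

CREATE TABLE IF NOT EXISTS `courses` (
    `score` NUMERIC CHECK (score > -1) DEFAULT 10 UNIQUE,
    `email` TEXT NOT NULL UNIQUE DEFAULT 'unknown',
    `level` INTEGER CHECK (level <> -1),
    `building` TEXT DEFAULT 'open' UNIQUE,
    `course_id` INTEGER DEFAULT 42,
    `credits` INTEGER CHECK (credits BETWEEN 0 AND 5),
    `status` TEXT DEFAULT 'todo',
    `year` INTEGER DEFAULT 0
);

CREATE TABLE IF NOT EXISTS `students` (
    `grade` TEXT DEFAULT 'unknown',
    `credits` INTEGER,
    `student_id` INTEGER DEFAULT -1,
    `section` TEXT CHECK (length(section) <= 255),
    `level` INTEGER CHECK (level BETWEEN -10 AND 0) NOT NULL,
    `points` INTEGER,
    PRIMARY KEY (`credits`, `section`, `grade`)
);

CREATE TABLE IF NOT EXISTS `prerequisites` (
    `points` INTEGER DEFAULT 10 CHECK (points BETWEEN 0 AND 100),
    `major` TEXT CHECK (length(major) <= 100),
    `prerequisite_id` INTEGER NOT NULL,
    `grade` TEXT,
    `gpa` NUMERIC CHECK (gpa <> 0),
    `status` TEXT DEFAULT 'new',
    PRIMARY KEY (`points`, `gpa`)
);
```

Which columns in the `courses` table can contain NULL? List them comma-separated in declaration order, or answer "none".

- score: CHECK does not forbid NULL (a CHECK constraint passes when its expression is NULL) → nullable.
- email: declared NOT NULL → not nullable.
- level: CHECK does not forbid NULL (a CHECK constraint passes when its expression is NULL) → nullable.
- building: UNIQUE does not imply NOT NULL → nullable.
- course_id: DEFAULT only fills an omitted column; an explicit NULL is still allowed → nullable.
- credits: CHECK does not forbid NULL (a CHECK constraint passes when its expression is NULL) → nullable.
- status: DEFAULT only fills an omitted column; an explicit NULL is still allowed → nullable.
- year: DEFAULT only fills an omitted column; an explicit NULL is still allowed → nullable.

score, level, building, course_id, credits, status, year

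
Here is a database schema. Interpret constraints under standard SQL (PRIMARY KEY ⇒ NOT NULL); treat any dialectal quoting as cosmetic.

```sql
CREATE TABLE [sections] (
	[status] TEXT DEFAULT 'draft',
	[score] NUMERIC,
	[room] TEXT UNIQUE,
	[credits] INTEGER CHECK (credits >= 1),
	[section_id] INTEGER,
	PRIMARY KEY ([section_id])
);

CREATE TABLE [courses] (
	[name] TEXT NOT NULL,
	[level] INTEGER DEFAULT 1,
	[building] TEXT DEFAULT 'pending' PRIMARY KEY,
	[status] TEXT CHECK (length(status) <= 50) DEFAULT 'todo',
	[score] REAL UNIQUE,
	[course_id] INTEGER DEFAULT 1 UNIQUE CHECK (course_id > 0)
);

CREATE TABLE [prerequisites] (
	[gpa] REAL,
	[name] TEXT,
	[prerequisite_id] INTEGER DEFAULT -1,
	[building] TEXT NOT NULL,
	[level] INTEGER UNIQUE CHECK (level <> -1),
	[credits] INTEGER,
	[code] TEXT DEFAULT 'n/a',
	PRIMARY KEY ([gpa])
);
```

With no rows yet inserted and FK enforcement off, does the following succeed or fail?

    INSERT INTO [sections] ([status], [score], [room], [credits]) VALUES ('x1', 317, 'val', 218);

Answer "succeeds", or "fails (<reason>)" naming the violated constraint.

fails (NOT NULL on section_id)

section_id is omitted from the column list and has no DEFAULT, so it would receive NULL.
But section_id is part of the PRIMARY KEY (implied NOT NULL).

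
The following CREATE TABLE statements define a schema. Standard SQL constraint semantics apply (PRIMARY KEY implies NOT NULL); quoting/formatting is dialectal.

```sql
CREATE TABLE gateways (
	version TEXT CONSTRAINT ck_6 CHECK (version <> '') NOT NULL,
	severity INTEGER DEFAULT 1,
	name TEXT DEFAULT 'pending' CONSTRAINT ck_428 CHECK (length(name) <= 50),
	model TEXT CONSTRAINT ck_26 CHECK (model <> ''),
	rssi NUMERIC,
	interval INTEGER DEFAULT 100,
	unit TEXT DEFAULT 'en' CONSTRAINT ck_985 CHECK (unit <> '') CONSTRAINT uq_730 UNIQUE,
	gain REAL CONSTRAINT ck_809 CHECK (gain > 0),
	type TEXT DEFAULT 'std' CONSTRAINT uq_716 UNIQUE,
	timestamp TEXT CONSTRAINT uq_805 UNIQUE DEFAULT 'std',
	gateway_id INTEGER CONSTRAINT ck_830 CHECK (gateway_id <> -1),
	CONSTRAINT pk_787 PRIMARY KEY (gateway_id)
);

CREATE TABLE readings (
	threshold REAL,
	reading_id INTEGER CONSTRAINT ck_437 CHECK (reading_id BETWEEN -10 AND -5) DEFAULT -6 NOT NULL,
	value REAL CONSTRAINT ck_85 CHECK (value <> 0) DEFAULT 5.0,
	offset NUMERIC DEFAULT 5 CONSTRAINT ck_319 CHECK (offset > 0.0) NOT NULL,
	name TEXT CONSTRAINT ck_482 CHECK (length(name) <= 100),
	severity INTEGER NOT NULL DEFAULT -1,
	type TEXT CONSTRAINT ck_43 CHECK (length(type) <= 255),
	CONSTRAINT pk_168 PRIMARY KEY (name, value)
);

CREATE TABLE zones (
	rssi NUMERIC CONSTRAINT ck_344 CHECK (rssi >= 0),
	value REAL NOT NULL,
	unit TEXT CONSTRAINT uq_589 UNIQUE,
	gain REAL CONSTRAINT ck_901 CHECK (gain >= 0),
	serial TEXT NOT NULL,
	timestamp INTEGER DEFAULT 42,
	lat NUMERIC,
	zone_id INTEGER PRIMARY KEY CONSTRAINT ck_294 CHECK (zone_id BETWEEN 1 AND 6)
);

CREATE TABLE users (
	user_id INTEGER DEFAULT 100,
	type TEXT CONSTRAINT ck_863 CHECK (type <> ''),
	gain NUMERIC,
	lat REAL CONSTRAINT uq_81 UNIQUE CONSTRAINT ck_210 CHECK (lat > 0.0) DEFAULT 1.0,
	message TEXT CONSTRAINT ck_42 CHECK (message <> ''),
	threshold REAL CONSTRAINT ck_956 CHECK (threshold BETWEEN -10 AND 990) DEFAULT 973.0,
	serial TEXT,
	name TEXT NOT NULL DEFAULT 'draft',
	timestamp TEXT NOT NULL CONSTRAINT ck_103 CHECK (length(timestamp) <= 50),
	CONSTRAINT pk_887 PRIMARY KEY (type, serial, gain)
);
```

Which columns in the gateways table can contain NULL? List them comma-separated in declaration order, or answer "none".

severity, name, model, rssi, interval, unit, gain, type, timestamp

- version: declared NOT NULL → not nullable.
- severity: DEFAULT only fills an omitted column; an explicit NULL is still allowed → nullable.
- name: CHECK does not forbid NULL (a CHECK constraint passes when its expression is NULL) → nullable.
- model: CHECK does not forbid NULL (a CHECK constraint passes when its expression is NULL) → nullable.
- rssi: no NOT NULL constraint applies → nullable.
- interval: DEFAULT only fills an omitted column; an explicit NULL is still allowed → nullable.
- unit: CHECK does not forbid NULL (a CHECK constraint passes when its expression is NULL) → nullable.
- gain: CHECK does not forbid NULL (a CHECK constraint passes when its expression is NULL) → nullable.
- type: UNIQUE does not imply NOT NULL → nullable.
- timestamp: UNIQUE does not imply NOT NULL → nullable.
- gateway_id: part of the PRIMARY KEY, which implies NOT NULL → not nullable.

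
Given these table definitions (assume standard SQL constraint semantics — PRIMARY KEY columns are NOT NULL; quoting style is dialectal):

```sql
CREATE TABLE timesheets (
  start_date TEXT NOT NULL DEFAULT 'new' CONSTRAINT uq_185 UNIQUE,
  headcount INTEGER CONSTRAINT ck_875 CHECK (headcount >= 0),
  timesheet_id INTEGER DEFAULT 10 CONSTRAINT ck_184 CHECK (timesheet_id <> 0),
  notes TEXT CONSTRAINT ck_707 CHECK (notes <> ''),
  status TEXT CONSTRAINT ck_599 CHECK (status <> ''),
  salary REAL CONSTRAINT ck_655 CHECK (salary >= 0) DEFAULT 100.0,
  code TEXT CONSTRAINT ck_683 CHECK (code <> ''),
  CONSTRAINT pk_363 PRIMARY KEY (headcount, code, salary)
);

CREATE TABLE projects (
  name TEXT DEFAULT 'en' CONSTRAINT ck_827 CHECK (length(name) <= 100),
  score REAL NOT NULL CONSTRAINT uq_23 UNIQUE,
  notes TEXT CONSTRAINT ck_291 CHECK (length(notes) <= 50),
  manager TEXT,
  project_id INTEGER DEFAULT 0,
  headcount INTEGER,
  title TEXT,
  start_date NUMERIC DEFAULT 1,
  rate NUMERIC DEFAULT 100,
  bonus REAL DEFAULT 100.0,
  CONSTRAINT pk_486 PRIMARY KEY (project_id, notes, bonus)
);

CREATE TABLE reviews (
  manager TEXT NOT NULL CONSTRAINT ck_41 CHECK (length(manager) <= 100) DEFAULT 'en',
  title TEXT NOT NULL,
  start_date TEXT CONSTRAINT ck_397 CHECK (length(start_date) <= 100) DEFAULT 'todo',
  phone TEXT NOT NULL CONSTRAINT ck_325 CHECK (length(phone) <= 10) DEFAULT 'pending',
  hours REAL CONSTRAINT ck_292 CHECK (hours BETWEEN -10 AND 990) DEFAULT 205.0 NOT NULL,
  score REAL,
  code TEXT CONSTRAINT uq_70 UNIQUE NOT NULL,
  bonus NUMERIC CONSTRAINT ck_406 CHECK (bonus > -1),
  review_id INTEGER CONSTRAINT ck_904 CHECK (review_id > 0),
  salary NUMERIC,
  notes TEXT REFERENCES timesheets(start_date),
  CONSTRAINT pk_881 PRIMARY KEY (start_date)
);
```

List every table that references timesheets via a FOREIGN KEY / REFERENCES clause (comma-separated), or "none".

reviews

- reviews.notes references timesheets(start_date).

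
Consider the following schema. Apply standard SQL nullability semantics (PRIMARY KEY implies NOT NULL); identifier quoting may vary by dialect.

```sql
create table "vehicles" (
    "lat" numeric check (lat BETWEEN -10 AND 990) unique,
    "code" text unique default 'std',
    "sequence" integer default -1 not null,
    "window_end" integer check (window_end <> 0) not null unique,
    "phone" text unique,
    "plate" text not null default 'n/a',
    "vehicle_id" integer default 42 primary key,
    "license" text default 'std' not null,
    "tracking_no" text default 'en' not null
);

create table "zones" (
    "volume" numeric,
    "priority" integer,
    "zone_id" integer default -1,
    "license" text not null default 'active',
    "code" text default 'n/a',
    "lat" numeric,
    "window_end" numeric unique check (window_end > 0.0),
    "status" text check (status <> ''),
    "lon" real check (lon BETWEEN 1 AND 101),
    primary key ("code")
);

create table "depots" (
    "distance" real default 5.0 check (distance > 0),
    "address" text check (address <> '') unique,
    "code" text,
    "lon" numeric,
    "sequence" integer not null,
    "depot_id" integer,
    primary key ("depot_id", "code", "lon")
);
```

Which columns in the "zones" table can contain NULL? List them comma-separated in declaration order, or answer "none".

volume, priority, zone_id, lat, window_end, status, lon

- volume: no NOT NULL constraint applies → nullable.
- priority: no NOT NULL constraint applies → nullable.
- zone_id: DEFAULT only fills an omitted column; an explicit NULL is still allowed → nullable.
- license: declared NOT NULL → not nullable.
- code: part of the PRIMARY KEY, which implies NOT NULL → not nullable.
- lat: no NOT NULL constraint applies → nullable.
- window_end: CHECK does not forbid NULL (a CHECK constraint passes when its expression is NULL) → nullable.
- status: CHECK does not forbid NULL (a CHECK constraint passes when its expression is NULL) → nullable.
- lon: CHECK does not forbid NULL (a CHECK constraint passes when its expression is NULL) → nullable.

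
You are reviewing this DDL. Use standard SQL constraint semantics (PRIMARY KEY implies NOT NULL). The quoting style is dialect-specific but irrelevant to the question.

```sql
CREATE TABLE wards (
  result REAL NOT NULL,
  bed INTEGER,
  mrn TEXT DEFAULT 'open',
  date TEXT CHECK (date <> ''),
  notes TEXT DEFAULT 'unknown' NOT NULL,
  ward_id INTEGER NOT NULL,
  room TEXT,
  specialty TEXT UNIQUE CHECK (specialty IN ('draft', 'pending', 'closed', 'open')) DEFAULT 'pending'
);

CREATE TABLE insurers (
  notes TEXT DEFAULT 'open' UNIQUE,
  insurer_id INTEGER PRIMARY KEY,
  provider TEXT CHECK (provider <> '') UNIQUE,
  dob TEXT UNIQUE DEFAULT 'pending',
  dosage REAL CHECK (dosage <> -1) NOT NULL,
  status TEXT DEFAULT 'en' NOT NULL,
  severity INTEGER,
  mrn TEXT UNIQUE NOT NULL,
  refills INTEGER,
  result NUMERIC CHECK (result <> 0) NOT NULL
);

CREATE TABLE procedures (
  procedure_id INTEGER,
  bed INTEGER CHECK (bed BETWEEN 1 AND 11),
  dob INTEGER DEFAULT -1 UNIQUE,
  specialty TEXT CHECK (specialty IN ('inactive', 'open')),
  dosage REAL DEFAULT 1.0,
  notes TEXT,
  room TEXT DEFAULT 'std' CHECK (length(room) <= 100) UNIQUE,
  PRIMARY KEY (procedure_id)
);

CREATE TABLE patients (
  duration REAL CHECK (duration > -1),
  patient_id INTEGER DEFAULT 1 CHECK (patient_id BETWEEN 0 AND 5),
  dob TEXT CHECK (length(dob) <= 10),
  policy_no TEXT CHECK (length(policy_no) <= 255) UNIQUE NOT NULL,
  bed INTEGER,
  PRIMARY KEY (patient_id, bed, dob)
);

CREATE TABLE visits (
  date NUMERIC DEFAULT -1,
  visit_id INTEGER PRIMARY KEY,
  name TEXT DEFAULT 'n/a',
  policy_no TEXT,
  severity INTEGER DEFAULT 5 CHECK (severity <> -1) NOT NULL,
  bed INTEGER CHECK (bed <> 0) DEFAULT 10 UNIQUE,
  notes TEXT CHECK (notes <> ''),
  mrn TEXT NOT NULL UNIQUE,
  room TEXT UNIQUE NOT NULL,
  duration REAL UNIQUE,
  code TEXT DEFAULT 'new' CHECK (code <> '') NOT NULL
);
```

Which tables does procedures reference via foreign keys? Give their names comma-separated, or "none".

No column in procedures has a REFERENCES clause.

none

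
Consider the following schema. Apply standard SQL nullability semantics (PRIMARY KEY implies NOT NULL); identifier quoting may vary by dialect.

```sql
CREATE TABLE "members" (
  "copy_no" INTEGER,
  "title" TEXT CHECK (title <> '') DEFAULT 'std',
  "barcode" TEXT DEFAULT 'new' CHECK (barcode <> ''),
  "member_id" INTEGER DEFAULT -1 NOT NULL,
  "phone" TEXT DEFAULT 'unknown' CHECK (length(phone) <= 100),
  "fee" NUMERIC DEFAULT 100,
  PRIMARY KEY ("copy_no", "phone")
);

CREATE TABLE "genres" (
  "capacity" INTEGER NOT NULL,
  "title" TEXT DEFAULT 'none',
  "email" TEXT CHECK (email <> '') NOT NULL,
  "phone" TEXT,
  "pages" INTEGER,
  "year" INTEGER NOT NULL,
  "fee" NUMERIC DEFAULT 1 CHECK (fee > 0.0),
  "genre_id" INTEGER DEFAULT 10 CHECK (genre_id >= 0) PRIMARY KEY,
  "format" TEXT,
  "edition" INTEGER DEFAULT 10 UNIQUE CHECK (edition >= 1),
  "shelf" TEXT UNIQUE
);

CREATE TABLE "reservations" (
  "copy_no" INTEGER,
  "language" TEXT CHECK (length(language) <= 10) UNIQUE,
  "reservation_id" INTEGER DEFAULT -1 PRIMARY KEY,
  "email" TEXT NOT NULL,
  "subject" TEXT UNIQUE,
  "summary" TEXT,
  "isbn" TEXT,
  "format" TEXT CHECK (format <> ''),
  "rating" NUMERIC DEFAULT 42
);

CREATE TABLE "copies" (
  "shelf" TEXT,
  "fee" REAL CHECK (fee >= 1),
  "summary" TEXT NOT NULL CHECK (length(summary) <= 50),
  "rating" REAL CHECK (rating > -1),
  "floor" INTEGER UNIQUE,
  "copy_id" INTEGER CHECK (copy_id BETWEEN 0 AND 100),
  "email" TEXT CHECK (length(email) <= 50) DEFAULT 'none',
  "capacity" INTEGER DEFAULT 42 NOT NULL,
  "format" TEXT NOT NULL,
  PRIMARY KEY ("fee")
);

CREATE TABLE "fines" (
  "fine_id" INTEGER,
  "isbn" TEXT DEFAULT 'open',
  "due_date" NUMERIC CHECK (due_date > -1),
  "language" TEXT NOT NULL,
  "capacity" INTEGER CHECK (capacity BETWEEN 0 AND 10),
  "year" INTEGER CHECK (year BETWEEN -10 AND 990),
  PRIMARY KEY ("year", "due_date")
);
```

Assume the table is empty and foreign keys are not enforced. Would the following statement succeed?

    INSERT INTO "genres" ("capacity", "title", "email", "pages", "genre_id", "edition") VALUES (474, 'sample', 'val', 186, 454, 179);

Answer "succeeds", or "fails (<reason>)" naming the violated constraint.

year is omitted from the column list and has no DEFAULT, so it would receive NULL.
But year is declared NOT NULL.

fails (NOT NULL on year)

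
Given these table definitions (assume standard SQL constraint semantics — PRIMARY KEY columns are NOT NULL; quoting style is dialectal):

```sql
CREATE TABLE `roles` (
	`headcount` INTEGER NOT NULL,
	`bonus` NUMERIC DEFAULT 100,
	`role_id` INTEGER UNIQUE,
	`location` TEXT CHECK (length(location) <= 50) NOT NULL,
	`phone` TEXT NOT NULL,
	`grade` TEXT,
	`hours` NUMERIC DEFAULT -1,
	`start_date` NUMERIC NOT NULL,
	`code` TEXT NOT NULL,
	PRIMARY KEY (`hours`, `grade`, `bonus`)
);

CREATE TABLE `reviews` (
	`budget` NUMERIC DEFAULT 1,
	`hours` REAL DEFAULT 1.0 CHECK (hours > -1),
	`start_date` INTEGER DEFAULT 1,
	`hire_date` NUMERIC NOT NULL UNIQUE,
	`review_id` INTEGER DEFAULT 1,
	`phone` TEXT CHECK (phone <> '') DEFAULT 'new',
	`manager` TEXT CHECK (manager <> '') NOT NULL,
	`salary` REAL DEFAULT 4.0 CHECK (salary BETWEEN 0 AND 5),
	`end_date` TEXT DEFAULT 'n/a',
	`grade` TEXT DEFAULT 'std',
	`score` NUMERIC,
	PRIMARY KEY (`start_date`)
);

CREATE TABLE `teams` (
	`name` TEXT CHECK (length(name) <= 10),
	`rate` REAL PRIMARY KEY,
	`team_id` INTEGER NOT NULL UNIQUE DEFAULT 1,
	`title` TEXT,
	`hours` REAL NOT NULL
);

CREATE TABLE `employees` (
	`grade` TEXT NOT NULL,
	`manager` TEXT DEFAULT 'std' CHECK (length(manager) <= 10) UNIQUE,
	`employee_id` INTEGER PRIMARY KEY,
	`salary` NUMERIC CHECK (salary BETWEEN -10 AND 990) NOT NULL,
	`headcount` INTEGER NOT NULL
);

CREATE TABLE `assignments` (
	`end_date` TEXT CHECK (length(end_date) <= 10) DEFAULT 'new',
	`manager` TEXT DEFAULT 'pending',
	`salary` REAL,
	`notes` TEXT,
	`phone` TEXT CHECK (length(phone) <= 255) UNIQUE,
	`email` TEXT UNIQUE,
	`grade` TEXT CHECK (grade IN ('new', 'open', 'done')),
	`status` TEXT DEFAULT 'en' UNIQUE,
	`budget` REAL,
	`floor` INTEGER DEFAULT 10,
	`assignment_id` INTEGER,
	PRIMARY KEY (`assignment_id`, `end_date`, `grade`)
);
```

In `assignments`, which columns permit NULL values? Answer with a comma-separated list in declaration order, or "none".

manager, salary, notes, phone, email, status, budget, floor

- end_date: part of the PRIMARY KEY, which implies NOT NULL → not nullable.
- manager: DEFAULT only fills an omitted column; an explicit NULL is still allowed → nullable.
- salary: no NOT NULL constraint applies → nullable.
- notes: no NOT NULL constraint applies → nullable.
- phone: CHECK does not forbid NULL (a CHECK constraint passes when its expression is NULL) → nullable.
- email: UNIQUE does not imply NOT NULL → nullable.
- grade: part of the PRIMARY KEY, which implies NOT NULL → not nullable.
- status: UNIQUE does not imply NOT NULL → nullable.
- budget: no NOT NULL constraint applies → nullable.
- floor: DEFAULT only fills an omitted column; an explicit NULL is still allowed → nullable.
- assignment_id: part of the PRIMARY KEY, which implies NOT NULL → not nullable.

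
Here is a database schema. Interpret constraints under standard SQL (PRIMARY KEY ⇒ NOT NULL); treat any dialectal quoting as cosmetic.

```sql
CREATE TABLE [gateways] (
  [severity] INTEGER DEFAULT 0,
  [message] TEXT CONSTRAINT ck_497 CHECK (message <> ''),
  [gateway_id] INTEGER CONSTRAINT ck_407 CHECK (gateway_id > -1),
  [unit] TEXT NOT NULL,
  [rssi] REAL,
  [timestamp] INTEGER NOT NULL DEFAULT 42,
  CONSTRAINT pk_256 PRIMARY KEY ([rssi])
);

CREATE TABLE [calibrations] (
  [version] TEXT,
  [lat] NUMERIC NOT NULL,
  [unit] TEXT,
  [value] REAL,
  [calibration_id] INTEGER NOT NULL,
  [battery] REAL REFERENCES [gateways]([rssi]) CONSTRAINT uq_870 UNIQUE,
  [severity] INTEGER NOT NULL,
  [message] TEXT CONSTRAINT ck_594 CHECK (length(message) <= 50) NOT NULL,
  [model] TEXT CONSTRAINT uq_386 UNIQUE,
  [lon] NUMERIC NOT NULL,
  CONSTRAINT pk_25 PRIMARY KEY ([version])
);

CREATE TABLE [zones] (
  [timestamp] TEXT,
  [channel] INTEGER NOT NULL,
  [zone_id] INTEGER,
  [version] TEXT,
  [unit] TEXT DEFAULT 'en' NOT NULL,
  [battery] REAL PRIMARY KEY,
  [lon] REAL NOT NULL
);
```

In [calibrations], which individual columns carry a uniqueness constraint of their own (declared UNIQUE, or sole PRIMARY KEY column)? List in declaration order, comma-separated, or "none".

version, battery, model

- version: single-column PRIMARY KEY → unique.
- lat: no UNIQUE or single-column PK constraint.
- unit: no UNIQUE or single-column PK constraint.
- value: no UNIQUE or single-column PK constraint.
- calibration_id: no UNIQUE or single-column PK constraint.
- battery: declared UNIQUE → unique.
- severity: no UNIQUE or single-column PK constraint.
- message: no UNIQUE or single-column PK constraint.
- model: declared UNIQUE → unique.
- lon: no UNIQUE or single-column PK constraint.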